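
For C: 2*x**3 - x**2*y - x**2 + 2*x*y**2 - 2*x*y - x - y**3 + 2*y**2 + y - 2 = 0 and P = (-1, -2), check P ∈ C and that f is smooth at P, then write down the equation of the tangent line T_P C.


Tangent line at P: 15*x - 10*y - 5 = 0.

Step 1: f(-1, -2) = 0, so P lies on C.
Step 2: partial derivatives
  f_x(x, y) = 6*x**2 - 2*x*y - 2*x + 2*y**2 - 2*y - 1, f_y(x, y) = -x**2 + 4*x*y - 2*x - 3*y**2 + 4*y + 1.
  f_x(P) = 15, f_y(P) = -10 (gradient nonzero, so P is smooth).
Step 3: tangent line at P: 15·(x − -1) + -10·(y − -2) = 0.
Expanding: 15*x - 10*y - 5 = 0.


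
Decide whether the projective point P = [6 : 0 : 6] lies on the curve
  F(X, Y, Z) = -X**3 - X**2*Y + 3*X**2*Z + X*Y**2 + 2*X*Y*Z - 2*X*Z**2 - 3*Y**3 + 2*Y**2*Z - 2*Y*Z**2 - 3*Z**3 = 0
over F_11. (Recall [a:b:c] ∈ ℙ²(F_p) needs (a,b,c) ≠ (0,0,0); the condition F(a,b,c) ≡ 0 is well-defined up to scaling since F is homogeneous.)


F(6,0,6) ≡ 1 (mod 11); P is NOT on the curve.

Evaluate F(6, 0, 6) term-by-term (mod 11).
  -X**3 ↦ -1·216·1·1 = -216
  -X**2*Y ↦ -1·36·0·1 = 0
  3*X**2*Z ↦ 3·36·1·6 = 648
  X*Y**2 ↦ 1·6·0·1 = 0
  2*X*Y*Z ↦ 2·6·0·6 = 0
  -2*X*Z**2 ↦ -2·6·1·36 = -432
  -3*Y**3 ↦ -3·1·0·1 = 0
  2*Y**2*Z ↦ 2·1·0·6 = 0
  -2*Y*Z**2 ↦ -2·1·0·36 = 0
  -3*Z**3 ↦ -3·1·1·216 = -648
Sum: F(6, 0, 6) = (-216) + (0) + (648) + (0) + (0) + (-432) + (0) + (0) + (0) + (-648) = -648.
Reducing mod 11: -648 ≡ 1 (mod 11).
Since F(a, b, c) ≡ 1 ≠ 0 (mod 11), P does NOT lie on the curve.


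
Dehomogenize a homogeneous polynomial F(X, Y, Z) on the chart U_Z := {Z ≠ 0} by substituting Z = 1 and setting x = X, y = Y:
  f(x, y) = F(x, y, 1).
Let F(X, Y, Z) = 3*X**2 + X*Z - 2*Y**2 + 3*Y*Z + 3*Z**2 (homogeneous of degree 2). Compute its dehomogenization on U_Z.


f(x, y) = 3*x**2 + x - 2*y**2 + 3*y + 3

On U_Z we set Z = 1. Each monomial c·X^i·Y^j·Z^k in F becomes c·x^i·y^j·1^k = c·x^i·y^j.
Substituting Z = 1: F(X, Y, 1) = 3*x**2 + x - 2*y**2 + 3*y + 3.
Note: deg(f) ≤ deg(F) = 2; strict inequality happens when F is divisible by Z (lost terms).


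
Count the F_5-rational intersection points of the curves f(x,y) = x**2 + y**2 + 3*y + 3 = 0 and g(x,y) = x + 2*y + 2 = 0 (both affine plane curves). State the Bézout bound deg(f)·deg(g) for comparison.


Common zeros: {(2, 3)}; count = 1; Bézout bound = 2.

deg(f) = 2, deg(g) = 1, so Bézout bound = 2.
Scan x ∈ F_5. For each x, list the y ∈ F_5 with f(x, y) ≡ 0 and those with g(x, y) ≡ 0 (mod 5); the common zeros in that column are the intersection.
  x = 0: f ≡ 0 at y ∈ ∅; g ≡ 0 at y ∈ {4}; common: ∅.
  x = 1: f ≡ 0 at y ∈ ∅; g ≡ 0 at y ∈ {1}; common: ∅.
  x = 2: f ≡ 0 at y ∈ {3, 4}; g ≡ 0 at y ∈ {3}; common: {3}.
  x = 3: f ≡ 0 at y ∈ {3, 4}; g ≡ 0 at y ∈ {0}; common: ∅.
  x = 4: f ≡ 0 at y ∈ ∅; g ≡ 0 at y ∈ {2}; common: ∅.
Collecting: common zeros = {(2, 3)}, so the count is 1.
Comparison with the Bézout bound: 1 ≤ 2 = deg(f)·deg(g), as expected for curves with no common component (the affine F_5-count falls short of the bound because intersections may lie at infinity, over extension fields, or carry multiplicity).


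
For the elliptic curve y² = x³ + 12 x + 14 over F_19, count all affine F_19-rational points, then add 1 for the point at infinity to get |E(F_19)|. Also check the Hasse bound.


Affine points = {(3, 1), (3, 18), (5, 3), (5, 16), (6, 6), (6, 13), (7, 2), (7, 17), (12, 9), (12, 10), (13, 7), (13, 12), (14, 0), (15, 4), (15, 15), (17, 1), (17, 18), (18, 1), (18, 18)}; affine count = 19; |E(F_19)| = 20.

Discriminant check: Δ ∝ 4a³ + 27b² = 4·12³ + 27·14² = 4·1728 + 27·196 ≡ 6 (mod 19). Nonzero ⇒ E is nonsingular.
For each x ∈ F_19, compute rhs = x³ + 12·x + 14 mod 19, then count y ∈ F_19 with y² ≡ rhs.
  x = 0: rhs = 14, matching y values: none (0 points).
  x = 1: rhs = 8, matching y values: none (0 points).
  x = 2: rhs = 8, matching y values: none (0 points).
  x = 3: rhs = 1, matching y values: 1, 18 (2 points).
  x = 4: rhs = 12, matching y values: none (0 points).
  x = 5: rhs = 9, matching y values: 3, 16 (2 points).
  x = 6: rhs = 17, matching y values: 6, 13 (2 points).
  x = 7: rhs = 4, matching y values: 2, 17 (2 points).
  x = 8: rhs = 14, matching y values: none (0 points).
  x = 9: rhs = 15, matching y values: none (0 points).
  x = 10: rhs = 13, matching y values: none (0 points).
  x = 11: rhs = 14, matching y values: none (0 points).
  x = 12: rhs = 5, matching y values: 9, 10 (2 points).
  x = 13: rhs = 11, matching y values: 7, 12 (2 points).
  x = 14: rhs = 0, matching y values: 0 (1 points).
  x = 15: rhs = 16, matching y values: 4, 15 (2 points).
  x = 16: rhs = 8, matching y values: none (0 points).
  x = 17: rhs = 1, matching y values: 1, 18 (2 points).
  x = 18: rhs = 1, matching y values: 1, 18 (2 points).
Total affine count: 19.
Full point count |E(F_19)| = 19 + 1 = 20.
Hasse bound: |20 − (19+1)| = |0| = 0 ≤ 2√19 ≈ 8.7178 ✓.


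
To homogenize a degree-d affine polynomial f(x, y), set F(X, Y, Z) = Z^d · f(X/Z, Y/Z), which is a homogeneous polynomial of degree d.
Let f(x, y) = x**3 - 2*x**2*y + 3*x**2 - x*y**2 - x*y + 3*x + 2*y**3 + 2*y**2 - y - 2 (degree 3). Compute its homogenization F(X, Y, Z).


F(X, Y, Z) = X**3 - 2*X**2*Y + 3*X**2*Z - X*Y**2 - X*Y*Z + 3*X*Z**2 + 2*Y**3 + 2*Y**2*Z - Y*Z**2 - 2*Z**3

deg(f) = 3.
Substitute x = X/Z, y = Y/Z into f, then multiply by Z^3.
  monomial 1·x^3·y^0 ↦ 1·X^3·Y^0·Z^0.
  monomial -2·x^2·y^1 ↦ -2·X^2·Y^1·Z^0.
  monomial 3·x^2·y^0 ↦ 3·X^2·Y^0·Z^1.
  monomial -1·x^1·y^2 ↦ -1·X^1·Y^2·Z^0.
  monomial -1·x^1·y^1 ↦ -1·X^1·Y^1·Z^1.
  monomial 3·x^1·y^0 ↦ 3·X^1·Y^0·Z^2.
  monomial 2·x^0·y^3 ↦ 2·X^0·Y^3·Z^0.
  monomial 2·x^0·y^2 ↦ 2·X^0·Y^2·Z^1.
  monomial -1·x^0·y^1 ↦ -1·X^0·Y^1·Z^2.
  monomial -2·x^0·y^0 ↦ -2·X^0·Y^0·Z^3.
Collecting: F(X, Y, Z) = X**3 - 2*X**2*Y + 3*X**2*Z - X*Y**2 - X*Y*Z + 3*X*Z**2 + 2*Y**3 + 2*Y**2*Z - Y*Z**2 - 2*Z**3.


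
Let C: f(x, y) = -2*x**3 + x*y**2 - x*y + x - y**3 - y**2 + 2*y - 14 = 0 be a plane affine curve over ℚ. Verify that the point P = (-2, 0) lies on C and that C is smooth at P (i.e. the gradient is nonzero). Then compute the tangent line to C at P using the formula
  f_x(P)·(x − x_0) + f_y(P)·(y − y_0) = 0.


Tangent line at P: -23*x + 4*y - 46 = 0.

Step 1: f(-2, 0) = 0, so P lies on C.
Step 2: partial derivatives
  f_x(x, y) = -6*x**2 + y**2 - y + 1, f_y(x, y) = 2*x*y - x - 3*y**2 - 2*y + 2.
  f_x(P) = -23, f_y(P) = 4 (gradient nonzero, so P is smooth).
Step 3: tangent line at P: -23·(x − -2) + 4·(y − 0) = 0.
Expanding: -23*x + 4*y - 46 = 0.


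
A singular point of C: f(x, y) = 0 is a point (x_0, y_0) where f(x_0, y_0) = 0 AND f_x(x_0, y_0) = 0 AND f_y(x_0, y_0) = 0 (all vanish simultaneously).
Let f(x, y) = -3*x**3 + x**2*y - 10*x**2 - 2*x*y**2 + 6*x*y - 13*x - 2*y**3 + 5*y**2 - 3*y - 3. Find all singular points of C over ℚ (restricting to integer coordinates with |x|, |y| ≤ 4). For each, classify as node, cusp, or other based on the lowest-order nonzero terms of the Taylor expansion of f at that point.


Singular points: {(-1, 1)}; classification: cusp.

Compute partial derivatives:
  f_x = -9*x**2 + 2*x*y - 20*x - 2*y**2 + 6*y - 13.
  f_y = x**2 - 4*x*y + 6*x - 6*y**2 + 10*y - 3.
Scan x_0 ∈ {−4, ..., 4}. For each x_0, f_y(x_0, y) is a polynomial in y; find its integer roots y ∈ {−4, ..., 4}, then test f_x and f at those candidates.
  x = -4: f_y(-4, y) = -6*y**2 + 26*y - 11; no integer root y with |y| ≤ 4.
  x = -3: f_y(-3, y) = -6*y**2 + 22*y - 12; vanishes at y ∈ {3}. (-3, 3): f_x = -52 ≠ 0.
  x = -2: f_y(-2, y) = -6*y**2 + 18*y - 11; no integer root y with |y| ≤ 4.
  x = -1: f_y(-1, y) = -6*y**2 + 14*y - 8; vanishes at y ∈ {1}. (-1, 1): f_x = 0, f = 0 — SINGULAR.
  x = 0: f_y(0, y) = -6*y**2 + 10*y - 3; no integer root y with |y| ≤ 4.
  x = 1: f_y(1, y) = -6*y**2 + 6*y + 4; no integer root y with |y| ≤ 4.
  x = 2: f_y(2, y) = -6*y**2 + 2*y + 13; no integer root y with |y| ≤ 4.
  x = 3: f_y(3, y) = -6*y**2 - 2*y + 24; no integer root y with |y| ≤ 4.
  x = 4: f_y(4, y) = -6*y**2 - 6*y + 37; no integer root y with |y| ≤ 4.
Only singular point on the grid: (-1, 1).
Classify: substitute x = -1 + u, y = 1 + v and expand: f = -3*u**3 + u**2*v - 2*u*v**2 - 2*v**3 + v**2.
No constant or linear terms (consistent with a singular point). Quadratic part: v**2. Cubic part: -3*u**3 + u**2*v - 2*u*v**2 - 2*v**3.
The quadratic part v**2 is a perfect square, so there is a single (double) tangent line v = 0, i.e. y = 1. Restricting the cubic part to that line (v = 0) leaves -3*u**3 ≠ 0, so f is not divisible by v and the branch is v² ≈ 3*u**3 to lowest order — this is a cusp.
Classification: cusp.


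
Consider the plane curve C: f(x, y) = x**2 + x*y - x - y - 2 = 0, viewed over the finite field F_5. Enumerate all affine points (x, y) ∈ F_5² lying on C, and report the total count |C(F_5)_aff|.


Affine F_5-points: {(0, 3), (2, 0), (3, 3), (4, 0)}; count = 4.

For each of the 25 pairs (x, y) ∈ F_5², evaluate f(x, y) mod 5. Record the zeros.
  x = 0: [0↦3, 1↦2, 2↦1, 3↦0, 4↦4]  zeros at y ∈ {3}
  x = 1: [0↦3, 1↦3, 2↦3, 3↦3, 4↦3]  zeros at y ∈ ∅
  x = 2: [0↦0, 1↦1, 2↦2, 3↦3, 4↦4]  zeros at y ∈ {0}
  x = 3: [0↦4, 1↦1, 2↦3, 3↦0, 4↦2]  zeros at y ∈ {3}
  x = 4: [0↦0, 1↦3, 2↦1, 3↦4, 4↦2]  zeros at y ∈ {0}
Collecting zeros: affine points = {(0, 3), (2, 0), (3, 3), (4, 0)}.
Total count |C(F_5)_aff| = 4.


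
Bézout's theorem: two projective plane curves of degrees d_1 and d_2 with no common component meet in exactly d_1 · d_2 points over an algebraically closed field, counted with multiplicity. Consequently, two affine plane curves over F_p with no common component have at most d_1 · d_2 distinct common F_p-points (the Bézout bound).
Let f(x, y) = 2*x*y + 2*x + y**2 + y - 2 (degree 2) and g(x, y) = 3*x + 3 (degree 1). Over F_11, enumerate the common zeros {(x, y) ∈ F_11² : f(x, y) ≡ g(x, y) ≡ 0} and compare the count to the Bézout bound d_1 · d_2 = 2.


Common zeros: ∅; count = 0; Bézout bound = 2.

deg(f) = 2, deg(g) = 1, so Bézout bound = 2.
Scan x ∈ F_11. For each x, list the y ∈ F_11 with f(x, y) ≡ 0 and those with g(x, y) ≡ 0 (mod 11); the common zeros in that column are the intersection.
  x = 0: f ≡ 0 at y ∈ {1, 9}; g ≡ 0 at y ∈ ∅; common: ∅.
  x = 1: f ≡ 0 at y ∈ {0, 8}; g ≡ 0 at y ∈ ∅; common: ∅.
  x = 2: f ≡ 0 at y ∈ ∅; g ≡ 0 at y ∈ ∅; common: ∅.
  x = 3: f ≡ 0 at y ∈ {2}; g ≡ 0 at y ∈ ∅; common: ∅.
  x = 4: f ≡ 0 at y ∈ ∅; g ≡ 0 at y ∈ ∅; common: ∅.
  x = 5: f ≡ 0 at y ∈ {5, 6}; g ≡ 0 at y ∈ ∅; common: ∅.
  x = 6: f ≡ 0 at y ∈ ∅; g ≡ 0 at y ∈ ∅; common: ∅.
  x = 7: f ≡ 0 at y ∈ {3, 4}; g ≡ 0 at y ∈ ∅; common: ∅.
  x = 8: f ≡ 0 at y ∈ ∅; g ≡ 0 at y ∈ ∅; common: ∅.
  x = 9: f ≡ 0 at y ∈ {7}; g ≡ 0 at y ∈ ∅; common: ∅.
  x = 10: f ≡ 0 at y ∈ ∅; g ≡ 0 at y ∈ {0, 1, 2, 3, 4, 5, 6, 7, 8, 9, 10}; common: ∅.
Collecting: common zeros = ∅, so the count is 0.
Comparison with the Bézout bound: 0 ≤ 2 = deg(f)·deg(g), as expected for curves with no common component (the affine F_11-count falls short of the bound because intersections may lie at infinity, over extension fields, or carry multiplicity).


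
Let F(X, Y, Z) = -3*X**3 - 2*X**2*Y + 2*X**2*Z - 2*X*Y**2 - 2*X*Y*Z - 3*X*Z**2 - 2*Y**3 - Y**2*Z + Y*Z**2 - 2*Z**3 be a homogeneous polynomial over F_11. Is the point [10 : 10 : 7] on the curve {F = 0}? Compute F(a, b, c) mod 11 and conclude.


F(10,10,7) ≡ 8 (mod 11); P is NOT on the curve.

Evaluate F(10, 10, 7) term-by-term (mod 11).
  -3*X**3 ↦ -3·1000·1·1 = -3000
  -2*X**2*Y ↦ -2·100·10·1 = -2000
  2*X**2*Z ↦ 2·100·1·7 = 1400
  -2*X*Y**2 ↦ -2·10·100·1 = -2000
  -2*X*Y*Z ↦ -2·10·10·7 = -1400
  -3*X*Z**2 ↦ -3·10·1·49 = -1470
  -2*Y**3 ↦ -2·1·1000·1 = -2000
  -Y**2*Z ↦ -1·1·100·7 = -700
  Y*Z**2 ↦ 1·1·10·49 = 490
  -2*Z**3 ↦ -2·1·1·343 = -686
Sum: F(10, 10, 7) = (-3000) + (-2000) + (1400) + (-2000) + (-1400) + (-1470) + (-2000) + (-700) + (490) + (-686) = -11366.
Reducing mod 11: -11366 ≡ 8 (mod 11).
Since F(a, b, c) ≡ 8 ≠ 0 (mod 11), P does NOT lie on the curve.


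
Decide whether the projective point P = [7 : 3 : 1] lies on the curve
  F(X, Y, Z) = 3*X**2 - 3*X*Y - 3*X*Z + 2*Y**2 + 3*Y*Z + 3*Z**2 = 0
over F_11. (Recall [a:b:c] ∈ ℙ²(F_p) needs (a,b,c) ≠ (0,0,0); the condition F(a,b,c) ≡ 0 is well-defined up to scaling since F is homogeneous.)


F(7,3,1) ≡ 5 (mod 11); P is NOT on the curve.

Evaluate F(7, 3, 1) term-by-term (mod 11).
  3*X**2 ↦ 3·49·1·1 = 147
  -3*X*Y ↦ -3·7·3·1 = -63
  -3*X*Z ↦ -3·7·1·1 = -21
  2*Y**2 ↦ 2·1·9·1 = 18
  3*Y*Z ↦ 3·1·3·1 = 9
  3*Z**2 ↦ 3·1·1·1 = 3
Sum: F(7, 3, 1) = (147) + (-63) + (-21) + (18) + (9) + (3) = 93.
Reducing mod 11: 93 ≡ 5 (mod 11).
Since F(a, b, c) ≡ 5 ≠ 0 (mod 11), P does NOT lie on the curve.


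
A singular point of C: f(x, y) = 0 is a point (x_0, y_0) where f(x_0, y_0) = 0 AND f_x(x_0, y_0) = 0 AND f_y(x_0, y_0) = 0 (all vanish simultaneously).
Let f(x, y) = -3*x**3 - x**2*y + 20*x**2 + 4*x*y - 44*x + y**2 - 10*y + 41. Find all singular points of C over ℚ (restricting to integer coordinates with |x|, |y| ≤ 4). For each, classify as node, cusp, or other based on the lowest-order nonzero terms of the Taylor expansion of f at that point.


Singular points: {(2, 3)}; classification: node.

Compute partial derivatives:
  f_x = -9*x**2 - 2*x*y + 40*x + 4*y - 44.
  f_y = -x**2 + 4*x + 2*y - 10.
Scan x_0 ∈ {−4, ..., 4}. For each x_0, f_y(x_0, y) is a polynomial in y; find its integer roots y ∈ {−4, ..., 4}, then test f_x and f at those candidates.
  x = -4: f_y(-4, y) = 2*y - 42; no integer root y with |y| ≤ 4.
  x = -3: f_y(-3, y) = 2*y - 31; no integer root y with |y| ≤ 4.
  x = -2: f_y(-2, y) = 2*y - 22; no integer root y with |y| ≤ 4.
  x = -1: f_y(-1, y) = 2*y - 15; no integer root y with |y| ≤ 4.
  x = 0: f_y(0, y) = 2*y - 10; no integer root y with |y| ≤ 4.
  x = 1: f_y(1, y) = 2*y - 7; no integer root y with |y| ≤ 4.
  x = 2: f_y(2, y) = 2*y - 6; vanishes at y ∈ {3}. (2, 3): f_x = 0, f = 0 — SINGULAR.
  x = 3: f_y(3, y) = 2*y - 7; no integer root y with |y| ≤ 4.
  x = 4: f_y(4, y) = 2*y - 10; no integer root y with |y| ≤ 4.
Only singular point on the grid: (2, 3).
Classify: substitute x = 2 + u, y = 3 + v and expand: f = -3*u**3 - u**2*v - u**2 + v**2.
No constant or linear terms (consistent with a singular point). Quadratic part: -u**2 + v**2. Cubic part: -3*u**3 - u**2*v.
The quadratic part v**2 - u**2 = (v − u)(v + u) splits into two distinct linear factors, so there are two distinct tangent lines y − 3 = ±(x − 2) — this is a node (ordinary double point).
Classification: node.


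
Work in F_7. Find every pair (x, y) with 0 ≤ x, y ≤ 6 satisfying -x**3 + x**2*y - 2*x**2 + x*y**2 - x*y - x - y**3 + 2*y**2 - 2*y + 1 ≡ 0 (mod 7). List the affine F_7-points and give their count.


Affine F_7-points: {(0, 1), (0, 3), (0, 5), (1, 5), (2, 1), (2, 5), (4, 1), (4, 2), (4, 3), (5, 6)}; count = 10.

For each of the 49 pairs (x, y) ∈ F_7², evaluate f(x, y) mod 7. Record the zeros.
  x = 0: [0↦1, 1↦0, 2↦4, 3↦0, 4↦3, 5↦0, 6↦6]  zeros at y ∈ {1, 3, 5}
  x = 1: [0↦4, 1↦4, 2↦4, 3↦5, 4↦1, 5↦0, 6↦3]  zeros at y ∈ {5}
  x = 2: [0↦4, 1↦0, 2↦5, 3↦6, 4↦4, 5↦0, 6↦2]  zeros at y ∈ {1, 5}
  x = 3: [0↦2, 1↦3, 2↦1, 3↦4, 4↦6, 5↦1, 6↦4]  zeros at y ∈ ∅
  x = 4: [0↦6, 1↦0, 2↦0, 3↦0, 4↦1, 5↦4, 6↦3]  zeros at y ∈ {1, 2, 3}
  x = 5: [0↦3, 1↦6, 2↦3, 3↦2, 4↦4, 5↦3, 6↦0]  zeros at y ∈ {6}
  x = 6: [0↦1, 1↦1, 2↦4, 3↦4, 4↦2, 5↦6, 6↦3]  zeros at y ∈ ∅
Collecting zeros: affine points = {(0, 1), (0, 3), (0, 5), (1, 5), (2, 1), (2, 5), (4, 1), (4, 2), (4, 3), (5, 6)}.
Total count |C(F_7)_aff| = 10.


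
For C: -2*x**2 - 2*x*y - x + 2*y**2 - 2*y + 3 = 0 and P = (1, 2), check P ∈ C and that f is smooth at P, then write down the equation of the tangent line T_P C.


Tangent line at P: -9*x + 4*y + 1 = 0.

Step 1: f(1, 2) = 0, so P lies on C.
Step 2: partial derivatives
  f_x(x, y) = -4*x - 2*y - 1, f_y(x, y) = -2*x + 4*y - 2.
  f_x(P) = -9, f_y(P) = 4 (gradient nonzero, so P is smooth).
Step 3: tangent line at P: -9·(x − 1) + 4·(y − 2) = 0.
Expanding: -9*x + 4*y + 1 = 0.


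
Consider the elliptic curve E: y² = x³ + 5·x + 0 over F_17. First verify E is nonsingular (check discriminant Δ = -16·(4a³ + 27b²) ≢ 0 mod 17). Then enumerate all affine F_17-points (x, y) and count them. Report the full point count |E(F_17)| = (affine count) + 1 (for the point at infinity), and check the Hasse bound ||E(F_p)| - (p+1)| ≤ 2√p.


Affine points = {(0, 0), (2, 1), (2, 16), (3, 5), (3, 12), (4, 4), (4, 13), (6, 5), (6, 12), (7, 2), (7, 15), (8, 5), (8, 12), (9, 3), (9, 14), (10, 8), (10, 9), (11, 3), (11, 14), (13, 1), (13, 16), (14, 3), (14, 14), (15, 4), (15, 13)}; affine count = 25; |E(F_17)| = 26.

Discriminant check: Δ ∝ 4a³ + 27b² = 4·5³ + 27·0² = 4·125 + 27·0 ≡ 7 (mod 17). Nonzero ⇒ E is nonsingular.
For each x ∈ F_17, compute rhs = x³ + 5·x + 0 mod 17, then count y ∈ F_17 with y² ≡ rhs.
  x = 0: rhs = 0, matching y values: 0 (1 points).
  x = 1: rhs = 6, matching y values: none (0 points).
  x = 2: rhs = 1, matching y values: 1, 16 (2 points).
  x = 3: rhs = 8, matching y values: 5, 12 (2 points).
  x = 4: rhs = 16, matching y values: 4, 13 (2 points).
  x = 5: rhs = 14, matching y values: none (0 points).
  x = 6: rhs = 8, matching y values: 5, 12 (2 points).
  x = 7: rhs = 4, matching y values: 2, 15 (2 points).
  x = 8: rhs = 8, matching y values: 5, 12 (2 points).
  x = 9: rhs = 9, matching y values: 3, 14 (2 points).
  x = 10: rhs = 13, matching y values: 8, 9 (2 points).
  x = 11: rhs = 9, matching y values: 3, 14 (2 points).
  x = 12: rhs = 3, matching y values: none (0 points).
  x = 13: rhs = 1, matching y values: 1, 16 (2 points).
  x = 14: rhs = 9, matching y values: 3, 14 (2 points).
  x = 15: rhs = 16, matching y values: 4, 13 (2 points).
  x = 16: rhs = 11, matching y values: none (0 points).
Total affine count: 25.
Full point count |E(F_17)| = 25 + 1 = 26.
Hasse bound: |26 − (17+1)| = |8| = 8 ≤ 2√17 ≈ 8.2462 ✓.


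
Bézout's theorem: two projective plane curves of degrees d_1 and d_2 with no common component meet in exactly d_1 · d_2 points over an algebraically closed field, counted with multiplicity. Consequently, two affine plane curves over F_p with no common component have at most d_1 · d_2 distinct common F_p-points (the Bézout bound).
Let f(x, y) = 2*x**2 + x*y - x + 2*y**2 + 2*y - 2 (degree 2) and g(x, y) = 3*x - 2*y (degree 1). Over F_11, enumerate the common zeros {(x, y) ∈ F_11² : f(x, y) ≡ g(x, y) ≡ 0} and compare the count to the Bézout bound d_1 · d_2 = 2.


Common zeros: ∅; count = 0; Bézout bound = 2.

deg(f) = 2, deg(g) = 1, so Bézout bound = 2.
Scan x ∈ F_11. For each x, list the y ∈ F_11 with f(x, y) ≡ 0 and those with g(x, y) ≡ 0 (mod 11); the common zeros in that column are the intersection.
  x = 0: f ≡ 0 at y ∈ {3, 7}; g ≡ 0 at y ∈ {0}; common: ∅.
  x = 1: f ≡ 0 at y ∈ ∅; g ≡ 0 at y ∈ {7}; common: ∅.
  x = 2: f ≡ 0 at y ∈ ∅; g ≡ 0 at y ∈ {3}; common: ∅.
  x = 3: f ≡ 0 at y ∈ {5, 9}; g ≡ 0 at y ∈ {10}; common: ∅.
  x = 4: f ≡ 0 at y ∈ {9, 10}; g ≡ 0 at y ∈ {6}; common: ∅.
  x = 5: f ≡ 0 at y ∈ ∅; g ≡ 0 at y ∈ {2}; common: ∅.
  x = 6: f ≡ 0 at y ∈ {2, 5}; g ≡ 0 at y ∈ {9}; common: ∅.
  x = 7: f ≡ 0 at y ∈ ∅; g ≡ 0 at y ∈ {5}; common: ∅.
  x = 8: f ≡ 0 at y ∈ {7, 10}; g ≡ 0 at y ∈ {1}; common: ∅.
  x = 9: f ≡ 0 at y ∈ ∅; g ≡ 0 at y ∈ {8}; common: ∅.
  x = 10: f ≡ 0 at y ∈ {2, 3}; g ≡ 0 at y ∈ {4}; common: ∅.
Collecting: common zeros = ∅, so the count is 0.
Comparison with the Bézout bound: 0 ≤ 2 = deg(f)·deg(g), as expected for curves with no common component (the affine F_11-count falls short of the bound because intersections may lie at infinity, over extension fields, or carry multiplicity).


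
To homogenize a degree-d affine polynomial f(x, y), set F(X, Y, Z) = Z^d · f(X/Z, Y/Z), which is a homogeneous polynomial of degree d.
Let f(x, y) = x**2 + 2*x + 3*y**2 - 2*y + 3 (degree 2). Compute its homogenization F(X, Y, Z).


F(X, Y, Z) = X**2 + 2*X*Z + 3*Y**2 - 2*Y*Z + 3*Z**2

deg(f) = 2.
Substitute x = X/Z, y = Y/Z into f, then multiply by Z^2.
  monomial 1·x^2·y^0 ↦ 1·X^2·Y^0·Z^0.
  monomial 2·x^1·y^0 ↦ 2·X^1·Y^0·Z^1.
  monomial 3·x^0·y^2 ↦ 3·X^0·Y^2·Z^0.
  monomial -2·x^0·y^1 ↦ -2·X^0·Y^1·Z^1.
  monomial 3·x^0·y^0 ↦ 3·X^0·Y^0·Z^2.
Collecting: F(X, Y, Z) = X**2 + 2*X*Z + 3*Y**2 - 2*Y*Z + 3*Z**2.


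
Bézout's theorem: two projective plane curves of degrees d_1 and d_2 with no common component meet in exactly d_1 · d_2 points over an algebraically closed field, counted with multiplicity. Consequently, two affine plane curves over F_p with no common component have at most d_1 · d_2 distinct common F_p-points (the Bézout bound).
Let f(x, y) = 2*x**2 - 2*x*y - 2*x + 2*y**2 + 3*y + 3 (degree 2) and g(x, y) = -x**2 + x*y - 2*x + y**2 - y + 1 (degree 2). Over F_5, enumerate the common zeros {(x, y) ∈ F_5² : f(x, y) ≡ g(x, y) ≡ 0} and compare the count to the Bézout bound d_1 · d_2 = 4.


Common zeros: {(3, 4), (4, 3)}; count = 2; Bézout bound = 4.

deg(f) = 2, deg(g) = 2, so Bézout bound = 4.
Scan x ∈ F_5. For each x, list the y ∈ F_5 with f(x, y) ≡ 0 and those with g(x, y) ≡ 0 (mod 5); the common zeros in that column are the intersection.
  x = 0: f ≡ 0 at y ∈ {3}; g ≡ 0 at y ∈ ∅; common: ∅.
  x = 1: f ≡ 0 at y ∈ ∅; g ≡ 0 at y ∈ ∅; common: ∅.
  x = 2: f ≡ 0 at y ∈ {4}; g ≡ 0 at y ∈ {1, 3}; common: ∅.
  x = 3: f ≡ 0 at y ∈ {0, 4}; g ≡ 0 at y ∈ {4}; common: {4}.
  x = 4: f ≡ 0 at y ∈ {2, 3}; g ≡ 0 at y ∈ {3, 4}; common: {3}.
Collecting: common zeros = {(3, 4), (4, 3)}, so the count is 2.
Comparison with the Bézout bound: 2 ≤ 4 = deg(f)·deg(g), as expected for curves with no common component (the affine F_5-count falls short of the bound because intersections may lie at infinity, over extension fields, or carry multiplicity).


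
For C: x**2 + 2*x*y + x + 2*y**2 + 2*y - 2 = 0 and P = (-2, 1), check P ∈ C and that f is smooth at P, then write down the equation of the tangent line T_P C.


Tangent line at P: -x + 2*y - 4 = 0.

Step 1: f(-2, 1) = 0, so P lies on C.
Step 2: partial derivatives
  f_x(x, y) = 2*x + 2*y + 1, f_y(x, y) = 2*x + 4*y + 2.
  f_x(P) = -1, f_y(P) = 2 (gradient nonzero, so P is smooth).
Step 3: tangent line at P: -1·(x − -2) + 2·(y − 1) = 0.
Expanding: -x + 2*y - 4 = 0.


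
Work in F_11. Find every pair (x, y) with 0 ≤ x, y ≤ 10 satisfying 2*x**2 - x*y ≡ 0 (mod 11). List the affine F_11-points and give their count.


Affine F_11-points: {(0, 0), (0, 1), (0, 2), (0, 3), (0, 4), (0, 5), (0, 6), (0, 7), (0, 8), (0, 9), (0, 10), (1, 2), (2, 4), (3, 6), (4, 8), (5, 10), (6, 1), (7, 3), (8, 5), (9, 7), (10, 9)}; count = 21.

For each of the 121 pairs (x, y) ∈ F_11², evaluate f(x, y) mod 11. Record the zeros.
  x = 0: [0↦0, 1↦0, 2↦0, 3↦0, 4↦0, 5↦0, 6↦0, 7↦0, 8↦0, 9↦0, 10↦0]  zeros at y ∈ {0, 1, 2, 3, 4, 5, 6, 7, 8, 9, 10}
  x = 1: [0↦2, 1↦1, 2↦0, 3↦10, 4↦9, 5↦8, 6↦7, 7↦6, 8↦5, 9↦4, 10↦3]  zeros at y ∈ {2}
  x = 2: [0↦8, 1↦6, 2↦4, 3↦2, 4↦0, 5↦9, 6↦7, 7↦5, 8↦3, 9↦1, 10↦10]  zeros at y ∈ {4}
  x = 3: [0↦7, 1↦4, 2↦1, 3↦9, 4↦6, 5↦3, 6↦0, 7↦8, 8↦5, 9↦2, 10↦10]  zeros at y ∈ {6}
  x = 4: [0↦10, 1↦6, 2↦2, 3↦9, 4↦5, 5↦1, 6↦8, 7↦4, 8↦0, 9↦7, 10↦3]  zeros at y ∈ {8}
  x = 5: [0↦6, 1↦1, 2↦7, 3↦2, 4↦8, 5↦3, 6↦9, 7↦4, 8↦10, 9↦5, 10↦0]  zeros at y ∈ {10}
  x = 6: [0↦6, 1↦0, 2↦5, 3↦10, 4↦4, 5↦9, 6↦3, 7↦8, 8↦2, 9↦7, 10↦1]  zeros at y ∈ {1}
  x = 7: [0↦10, 1↦3, 2↦7, 3↦0, 4↦4, 5↦8, 6↦1, 7↦5, 8↦9, 9↦2, 10↦6]  zeros at y ∈ {3}
  x = 8: [0↦7, 1↦10, 2↦2, 3↦5, 4↦8, 5↦0, 6↦3, 7↦6, 8↦9, 9↦1, 10↦4]  zeros at y ∈ {5}
  x = 9: [0↦8, 1↦10, 2↦1, 3↦3, 4↦5, 5↦7, 6↦9, 7↦0, 8↦2, 9↦4, 10↦6]  zeros at y ∈ {7}
  x = 10: [0↦2, 1↦3, 2↦4, 3↦5, 4↦6, 5↦7, 6↦8, 7↦9, 8↦10, 9↦0, 10↦1]  zeros at y ∈ {9}
Collecting zeros: affine points = {(0, 0), (0, 1), (0, 2), (0, 3), (0, 4), (0, 5), (0, 6), (0, 7), (0, 8), (0, 9), (0, 10), (1, 2), (2, 4), (3, 6), (4, 8), (5, 10), (6, 1), (7, 3), (8, 5), (9, 7), (10, 9)}.
Total count |C(F_11)_aff| = 21.


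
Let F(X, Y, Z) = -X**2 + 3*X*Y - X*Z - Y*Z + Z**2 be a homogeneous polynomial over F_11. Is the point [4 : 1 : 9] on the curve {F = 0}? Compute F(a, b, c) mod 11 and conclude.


F(4,1,9) ≡ 10 (mod 11); P is NOT on the curve.

Evaluate F(4, 1, 9) term-by-term (mod 11).
  -X**2 ↦ -1·16·1·1 = -16
  3*X*Y ↦ 3·4·1·1 = 12
  -X*Z ↦ -1·4·1·9 = -36
  -Y*Z ↦ -1·1·1·9 = -9
  Z**2 ↦ 1·1·1·81 = 81
Sum: F(4, 1, 9) = (-16) + (12) + (-36) + (-9) + (81) = 32.
Reducing mod 11: 32 ≡ 10 (mod 11).
Since F(a, b, c) ≡ 10 ≠ 0 (mod 11), P does NOT lie on the curve.


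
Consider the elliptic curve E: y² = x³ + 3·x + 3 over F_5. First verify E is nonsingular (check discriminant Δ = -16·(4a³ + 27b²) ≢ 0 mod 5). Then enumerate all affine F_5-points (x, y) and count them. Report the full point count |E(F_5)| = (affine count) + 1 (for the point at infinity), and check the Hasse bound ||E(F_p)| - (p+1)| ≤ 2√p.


Affine points = {(3, 2), (3, 3), (4, 2), (4, 3)}; affine count = 4; |E(F_5)| = 5.

Discriminant check: Δ ∝ 4a³ + 27b² = 4·3³ + 27·3² = 4·27 + 27·9 ≡ 1 (mod 5). Nonzero ⇒ E is nonsingular.
For each x ∈ F_5, compute rhs = x³ + 3·x + 3 mod 5, then count y ∈ F_5 with y² ≡ rhs.
  x = 0: rhs = 3, matching y values: none (0 points).
  x = 1: rhs = 2, matching y values: none (0 points).
  x = 2: rhs = 2, matching y values: none (0 points).
  x = 3: rhs = 4, matching y values: 2, 3 (2 points).
  x = 4: rhs = 4, matching y values: 2, 3 (2 points).
Total affine count: 4.
Full point count |E(F_5)| = 4 + 1 = 5.
Hasse bound: |5 − (5+1)| = |-1| = 1 ≤ 2√5 ≈ 4.4721 ✓.


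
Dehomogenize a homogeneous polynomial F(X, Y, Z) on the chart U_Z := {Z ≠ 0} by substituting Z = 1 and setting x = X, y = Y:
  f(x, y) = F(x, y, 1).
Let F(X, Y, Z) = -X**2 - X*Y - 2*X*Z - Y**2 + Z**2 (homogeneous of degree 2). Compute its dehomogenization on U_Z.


f(x, y) = -x**2 - x*y - 2*x - y**2 + 1

On U_Z we set Z = 1. Each monomial c·X^i·Y^j·Z^k in F becomes c·x^i·y^j·1^k = c·x^i·y^j.
Substituting Z = 1: F(X, Y, 1) = -x**2 - x*y - 2*x - y**2 + 1.
Note: deg(f) ≤ deg(F) = 2; strict inequality happens when F is divisible by Z (lost terms).


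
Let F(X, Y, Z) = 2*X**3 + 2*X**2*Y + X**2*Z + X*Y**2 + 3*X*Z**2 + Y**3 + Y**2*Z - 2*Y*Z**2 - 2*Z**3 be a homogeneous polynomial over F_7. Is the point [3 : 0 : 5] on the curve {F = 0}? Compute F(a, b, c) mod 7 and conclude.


F(3,0,5) ≡ 4 (mod 7); P is NOT on the curve.

Evaluate F(3, 0, 5) term-by-term (mod 7).
  2*X**3 ↦ 2·27·1·1 = 54
  2*X**2*Y ↦ 2·9·0·1 = 0
  X**2*Z ↦ 1·9·1·5 = 45
  X*Y**2 ↦ 1·3·0·1 = 0
  3*X*Z**2 ↦ 3·3·1·25 = 225
  Y**3 ↦ 1·1·0·1 = 0
  Y**2*Z ↦ 1·1·0·5 = 0
  -2*Y*Z**2 ↦ -2·1·0·25 = 0
  -2*Z**3 ↦ -2·1·1·125 = -250
Sum: F(3, 0, 5) = (54) + (0) + (45) + (0) + (225) + (0) + (0) + (0) + (-250) = 74.
Reducing mod 7: 74 ≡ 4 (mod 7).
Since F(a, b, c) ≡ 4 ≠ 0 (mod 7), P does NOT lie on the curve.


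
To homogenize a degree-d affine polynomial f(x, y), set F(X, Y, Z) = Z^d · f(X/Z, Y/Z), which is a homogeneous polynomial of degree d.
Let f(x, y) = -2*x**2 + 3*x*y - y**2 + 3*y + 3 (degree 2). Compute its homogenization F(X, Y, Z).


F(X, Y, Z) = -2*X**2 + 3*X*Y - Y**2 + 3*Y*Z + 3*Z**2

deg(f) = 2.
Substitute x = X/Z, y = Y/Z into f, then multiply by Z^2.
  monomial -2·x^2·y^0 ↦ -2·X^2·Y^0·Z^0.
  monomial 3·x^1·y^1 ↦ 3·X^1·Y^1·Z^0.
  monomial -1·x^0·y^2 ↦ -1·X^0·Y^2·Z^0.
  monomial 3·x^0·y^1 ↦ 3·X^0·Y^1·Z^1.
  monomial 3·x^0·y^0 ↦ 3·X^0·Y^0·Z^2.
Collecting: F(X, Y, Z) = -2*X**2 + 3*X*Y - Y**2 + 3*Y*Z + 3*Z**2.


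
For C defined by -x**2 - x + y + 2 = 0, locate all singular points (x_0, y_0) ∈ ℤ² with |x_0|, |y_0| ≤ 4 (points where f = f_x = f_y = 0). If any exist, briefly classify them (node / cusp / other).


No singular points in the scanned grid; C is smooth there.

Compute partial derivatives:
  f_x = -2*x - 1.
  f_y = 1.
f_y = 1 is a nonzero constant, so f_y never vanishes: no point (x, y) can satisfy f = f_x = f_y = 0. In particular no (x, y) ∈ {−4, ..., 4}² is singular; the curve is smooth.


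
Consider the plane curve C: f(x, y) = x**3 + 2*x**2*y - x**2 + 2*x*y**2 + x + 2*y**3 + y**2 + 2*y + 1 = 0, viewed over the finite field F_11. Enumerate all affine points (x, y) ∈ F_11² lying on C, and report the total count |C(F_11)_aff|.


Affine F_11-points: {(0, 5), (1, 1), (2, 10), (3, 0), (4, 8), (5, 5), (6, 0), (8, 5), (9, 2), (9, 3), (10, 3), (10, 6), (10, 8)}; count = 13.

For each of the 121 pairs (x, y) ∈ F_11², evaluate f(x, y) mod 11. Record the zeros.
  x = 0: [0↦1, 1↦6, 2↦3, 3↦4, 4↦10, 5↦0, 6↦8, 7↦2, 8↦5, 9↦7, 10↦9]  zeros at y ∈ {5}
  x = 1: [0↦2, 1↦0, 2↦5, 3↦7, 4↦7, 5↦6, 6↦5, 7↦5, 8↦7, 9↦1, 10↦10]  zeros at y ∈ {1}
  x = 2: [0↦7, 1↦2, 2↦8, 3↦4, 4↦2, 5↦3, 6↦8, 7↦7, 8↦1, 9↦2, 10↦0]  zeros at y ∈ {10}
  x = 3: [0↦0, 1↦7, 2↦7, 3↦1, 4↦1, 5↦8, 6↦1, 7↦3, 8↦4, 9↦5, 10↦7]  zeros at y ∈ {0}
  x = 4: [0↦9, 1↦10, 2↦8, 3↦4, 4↦10, 5↦5, 6↦1, 7↦10, 8↦0, 9↦5, 10↦4]  zeros at y ∈ {8}
  x = 5: [0↦7, 1↦6, 2↦6, 3↦8, 4↦2, 5↦0, 6↦3, 7↦1, 8↦6, 9↦8, 10↦8]  zeros at y ∈ {5}
  x = 6: [0↦0, 1↦1, 2↦7, 3↦8, 4↦5, 5↦10, 6↦2, 7↦4, 8↦6, 9↦9, 10↦3]  zeros at y ∈ {0}
  x = 7: [0↦5, 1↦1, 2↦6, 3↦10, 4↦3, 5↦8, 6↦4, 7↦3, 8↦6, 9↦3, 10↦6]  zeros at y ∈ ∅
  x = 8: [0↦6, 1↦1, 2↦9, 3↦9, 4↦2, 5↦0, 6↦4, 7↦4, 8↦1, 9↦7, 10↦1]  zeros at y ∈ {5}
  x = 9: [0↦9, 1↦7, 2↦0, 3↦0, 4↦8, 5↦3, 6↦8, 7↦2, 8↦8, 9↦5, 10↦5]  zeros at y ∈ {2, 3}
  x = 10: [0↦9, 1↦3, 2↦7, 3↦0, 4↦5, 5↦1, 6↦0, 7↦3, 8↦0, 9↦3, 10↦2]  zeros at y ∈ {3, 6, 8}
Collecting zeros: affine points = {(0, 5), (1, 1), (2, 10), (3, 0), (4, 8), (5, 5), (6, 0), (8, 5), (9, 2), (9, 3), (10, 3), (10, 6), (10, 8)}.
Total count |C(F_11)_aff| = 13.


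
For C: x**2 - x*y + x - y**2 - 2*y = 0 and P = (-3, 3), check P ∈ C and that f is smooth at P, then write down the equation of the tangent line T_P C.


Tangent line at P: -8*x - 5*y - 9 = 0.

Step 1: f(-3, 3) = 0, so P lies on C.
Step 2: partial derivatives
  f_x(x, y) = 2*x - y + 1, f_y(x, y) = -x - 2*y - 2.
  f_x(P) = -8, f_y(P) = -5 (gradient nonzero, so P is smooth).
Step 3: tangent line at P: -8·(x − -3) + -5·(y − 3) = 0.
Expanding: -8*x - 5*y - 9 = 0.


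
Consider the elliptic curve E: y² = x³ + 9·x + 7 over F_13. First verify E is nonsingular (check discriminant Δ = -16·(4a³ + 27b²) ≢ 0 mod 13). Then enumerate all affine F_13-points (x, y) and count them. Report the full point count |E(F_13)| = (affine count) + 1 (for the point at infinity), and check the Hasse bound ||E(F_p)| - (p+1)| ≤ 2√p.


Affine points = {(1, 2), (1, 11), (3, 3), (3, 10), (4, 4), (4, 9), (6, 2), (6, 11), (7, 6), (7, 7), (12, 6), (12, 7)}; affine count = 12; |E(F_13)| = 13.

Discriminant check: Δ ∝ 4a³ + 27b² = 4·9³ + 27·7² = 4·729 + 27·49 ≡ 1 (mod 13). Nonzero ⇒ E is nonsingular.
For each x ∈ F_13, compute rhs = x³ + 9·x + 7 mod 13, then count y ∈ F_13 with y² ≡ rhs.
  x = 0: rhs = 7, matching y values: none (0 points).
  x = 1: rhs = 4, matching y values: 2, 11 (2 points).
  x = 2: rhs = 7, matching y values: none (0 points).
  x = 3: rhs = 9, matching y values: 3, 10 (2 points).
  x = 4: rhs = 3, matching y values: 4, 9 (2 points).
  x = 5: rhs = 8, matching y values: none (0 points).
  x = 6: rhs = 4, matching y values: 2, 11 (2 points).
  x = 7: rhs = 10, matching y values: 6, 7 (2 points).
  x = 8: rhs = 6, matching y values: none (0 points).
  x = 9: rhs = 11, matching y values: none (0 points).
  x = 10: rhs = 5, matching y values: none (0 points).
  x = 11: rhs = 7, matching y values: none (0 points).
  x = 12: rhs = 10, matching y values: 6, 7 (2 points).
Total affine count: 12.
Full point count |E(F_13)| = 12 + 1 = 13.
Hasse bound: |13 − (13+1)| = |-1| = 1 ≤ 2√13 ≈ 7.2111 ✓.


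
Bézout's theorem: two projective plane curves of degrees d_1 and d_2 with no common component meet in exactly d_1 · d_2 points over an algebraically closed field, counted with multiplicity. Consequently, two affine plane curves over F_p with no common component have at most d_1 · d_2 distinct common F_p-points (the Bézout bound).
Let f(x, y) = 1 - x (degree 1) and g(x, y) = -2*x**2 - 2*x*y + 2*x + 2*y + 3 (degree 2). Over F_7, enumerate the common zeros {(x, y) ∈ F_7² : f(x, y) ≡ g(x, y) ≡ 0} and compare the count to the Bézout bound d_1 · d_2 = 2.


Common zeros: ∅; count = 0; Bézout bound = 2.

deg(f) = 1, deg(g) = 2, so Bézout bound = 2.
Scan x ∈ F_7. For each x, list the y ∈ F_7 with f(x, y) ≡ 0 and those with g(x, y) ≡ 0 (mod 7); the common zeros in that column are the intersection.
  x = 0: f ≡ 0 at y ∈ ∅; g ≡ 0 at y ∈ {2}; common: ∅.
  x = 1: f ≡ 0 at y ∈ {0, 1, 2, 3, 4, 5, 6}; g ≡ 0 at y ∈ ∅; common: ∅.
  x = 2: f ≡ 0 at y ∈ ∅; g ≡ 0 at y ∈ {3}; common: ∅.
  x = 3: f ≡ 0 at y ∈ ∅; g ≡ 0 at y ∈ {3}; common: ∅.
  x = 4: f ≡ 0 at y ∈ ∅; g ≡ 0 at y ∈ {0}; common: ∅.
  x = 5: f ≡ 0 at y ∈ ∅; g ≡ 0 at y ∈ {5}; common: ∅.
  x = 6: f ≡ 0 at y ∈ ∅; g ≡ 0 at y ∈ {2}; common: ∅.
Collecting: common zeros = ∅, so the count is 0.
Comparison with the Bézout bound: 0 ≤ 2 = deg(f)·deg(g), as expected for curves with no common component (the affine F_7-count falls short of the bound because intersections may lie at infinity, over extension fields, or carry multiplicity).


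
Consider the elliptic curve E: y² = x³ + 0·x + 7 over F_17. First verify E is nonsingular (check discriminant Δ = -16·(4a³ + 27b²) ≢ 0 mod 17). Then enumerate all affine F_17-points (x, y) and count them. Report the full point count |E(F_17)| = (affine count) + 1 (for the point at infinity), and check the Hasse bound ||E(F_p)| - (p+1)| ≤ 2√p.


Affine points = {(1, 5), (1, 12), (2, 7), (2, 10), (3, 0), (5, 8), (5, 9), (6, 6), (6, 11), (8, 3), (8, 14), (10, 2), (10, 15), (12, 1), (12, 16), (15, 4), (15, 13)}; affine count = 17; |E(F_17)| = 18.

Discriminant check: Δ ∝ 4a³ + 27b² = 4·0³ + 27·7² = 4·0 + 27·49 ≡ 14 (mod 17). Nonzero ⇒ E is nonsingular.
For each x ∈ F_17, compute rhs = x³ + 0·x + 7 mod 17, then count y ∈ F_17 with y² ≡ rhs.
  x = 0: rhs = 7, matching y values: none (0 points).
  x = 1: rhs = 8, matching y values: 5, 12 (2 points).
  x = 2: rhs = 15, matching y values: 7, 10 (2 points).
  x = 3: rhs = 0, matching y values: 0 (1 points).
  x = 4: rhs = 3, matching y values: none (0 points).
  x = 5: rhs = 13, matching y values: 8, 9 (2 points).
  x = 6: rhs = 2, matching y values: 6, 11 (2 points).
  x = 7: rhs = 10, matching y values: none (0 points).
  x = 8: rhs = 9, matching y values: 3, 14 (2 points).
  x = 9: rhs = 5, matching y values: none (0 points).
  x = 10: rhs = 4, matching y values: 2, 15 (2 points).
  x = 11: rhs = 12, matching y values: none (0 points).
  x = 12: rhs = 1, matching y values: 1, 16 (2 points).
  x = 13: rhs = 11, matching y values: none (0 points).
  x = 14: rhs = 14, matching y values: none (0 points).
  x = 15: rhs = 16, matching y values: 4, 13 (2 points).
  x = 16: rhs = 6, matching y values: none (0 points).
Total affine count: 17.
Full point count |E(F_17)| = 17 + 1 = 18.
Hasse bound: |18 − (17+1)| = |0| = 0 ≤ 2√17 ≈ 8.2462 ✓.


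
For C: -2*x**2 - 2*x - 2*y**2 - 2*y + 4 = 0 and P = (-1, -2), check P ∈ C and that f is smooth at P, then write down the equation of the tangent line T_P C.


Tangent line at P: 2*x + 6*y + 14 = 0.

Step 1: f(-1, -2) = 0, so P lies on C.
Step 2: partial derivatives
  f_x(x, y) = -4*x - 2, f_y(x, y) = -4*y - 2.
  f_x(P) = 2, f_y(P) = 6 (gradient nonzero, so P is smooth).
Step 3: tangent line at P: 2·(x − -1) + 6·(y − -2) = 0.
Expanding: 2*x + 6*y + 14 = 0.


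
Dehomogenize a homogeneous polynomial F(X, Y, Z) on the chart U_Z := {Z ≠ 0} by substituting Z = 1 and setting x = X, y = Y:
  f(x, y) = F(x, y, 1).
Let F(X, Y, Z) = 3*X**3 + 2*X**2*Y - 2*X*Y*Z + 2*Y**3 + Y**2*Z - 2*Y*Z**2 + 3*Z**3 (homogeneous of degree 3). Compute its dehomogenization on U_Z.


f(x, y) = 3*x**3 + 2*x**2*y - 2*x*y + 2*y**3 + y**2 - 2*y + 3

On U_Z we set Z = 1. Each monomial c·X^i·Y^j·Z^k in F becomes c·x^i·y^j·1^k = c·x^i·y^j.
Substituting Z = 1: F(X, Y, 1) = 3*x**3 + 2*x**2*y - 2*x*y + 2*y**3 + y**2 - 2*y + 3.
Note: deg(f) ≤ deg(F) = 3; strict inequality happens when F is divisible by Z (lost terms).


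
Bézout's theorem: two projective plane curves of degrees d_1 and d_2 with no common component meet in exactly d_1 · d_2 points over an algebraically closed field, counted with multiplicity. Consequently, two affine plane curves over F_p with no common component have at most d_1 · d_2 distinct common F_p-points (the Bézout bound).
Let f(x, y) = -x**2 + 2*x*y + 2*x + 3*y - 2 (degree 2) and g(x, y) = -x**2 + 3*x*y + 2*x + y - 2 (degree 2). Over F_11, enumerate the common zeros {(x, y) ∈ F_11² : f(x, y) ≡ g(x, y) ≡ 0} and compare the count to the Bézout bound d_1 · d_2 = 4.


Common zeros: {(2, 5)}; count = 1; Bézout bound = 4.

deg(f) = 2, deg(g) = 2, so Bézout bound = 4.
Scan x ∈ F_11. For each x, list the y ∈ F_11 with f(x, y) ≡ 0 and those with g(x, y) ≡ 0 (mod 11); the common zeros in that column are the intersection.
  x = 0: f ≡ 0 at y ∈ {8}; g ≡ 0 at y ∈ {2}; common: ∅.
  x = 1: f ≡ 0 at y ∈ {9}; g ≡ 0 at y ∈ {3}; common: ∅.
  x = 2: f ≡ 0 at y ∈ {5}; g ≡ 0 at y ∈ {5}; common: {5}.
  x = 3: f ≡ 0 at y ∈ {3}; g ≡ 0 at y ∈ {6}; common: ∅.
  x = 4: f ≡ 0 at y ∈ ∅; g ≡ 0 at y ∈ {5}; common: ∅.
  x = 5: f ≡ 0 at y ∈ {3}; g ≡ 0 at y ∈ {10}; common: ∅.
  x = 6: f ≡ 0 at y ∈ {1}; g ≡ 0 at y ∈ {6}; common: ∅.
  x = 7: f ≡ 0 at y ∈ {8}; g ≡ 0 at y ∈ ∅; common: ∅.
  x = 8: f ≡ 0 at y ∈ {9}; g ≡ 0 at y ∈ {2}; common: ∅.
  x = 9: f ≡ 0 at y ∈ {1}; g ≡ 0 at y ∈ {9}; common: ∅.
  x = 10: f ≡ 0 at y ∈ {5}; g ≡ 0 at y ∈ {3}; common: ∅.
Collecting: common zeros = {(2, 5)}, so the count is 1.
Comparison with the Bézout bound: 1 ≤ 4 = deg(f)·deg(g), as expected for curves with no common component (the affine F_11-count falls short of the bound because intersections may lie at infinity, over extension fields, or carry multiplicity).


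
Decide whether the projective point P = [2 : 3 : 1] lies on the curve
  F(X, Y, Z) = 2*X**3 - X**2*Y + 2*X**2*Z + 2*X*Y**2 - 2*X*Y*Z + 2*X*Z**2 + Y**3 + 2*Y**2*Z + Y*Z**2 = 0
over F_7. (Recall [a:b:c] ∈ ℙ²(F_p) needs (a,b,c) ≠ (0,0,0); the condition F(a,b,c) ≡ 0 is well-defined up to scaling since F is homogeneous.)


F(2,3,1) ≡ 4 (mod 7); P is NOT on the curve.

Evaluate F(2, 3, 1) term-by-term (mod 7).
  2*X**3 ↦ 2·8·1·1 = 16
  -X**2*Y ↦ -1·4·3·1 = -12
  2*X**2*Z ↦ 2·4·1·1 = 8
  2*X*Y**2 ↦ 2·2·9·1 = 36
  -2*X*Y*Z ↦ -2·2·3·1 = -12
  2*X*Z**2 ↦ 2·2·1·1 = 4
  Y**3 ↦ 1·1·27·1 = 27
  2*Y**2*Z ↦ 2·1·9·1 = 18
  Y*Z**2 ↦ 1·1·3·1 = 3
Sum: F(2, 3, 1) = (16) + (-12) + (8) + (36) + (-12) + (4) + (27) + (18) + (3) = 88.
Reducing mod 7: 88 ≡ 4 (mod 7).
Since F(a, b, c) ≡ 4 ≠ 0 (mod 7), P does NOT lie on the curve.
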